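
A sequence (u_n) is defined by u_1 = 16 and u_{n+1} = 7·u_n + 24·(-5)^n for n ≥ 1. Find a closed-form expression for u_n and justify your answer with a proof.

u_n = -2(-5)^n + 6·7^(n - 1)

Computing the first terms: u_1 = 16, u_2 = -8, u_3 = 544. This suggests u_n = -2(-5)^n + 6·7^(n - 1).
Base case (n = 1): the formula gives 16 = 16 = u_1.
Inductive step: suppose the statement holds for some p ≥ 1, so u_p = -2(-5)^p + 6·7^(p - 1).
Then u_{p+1} = 7·u_p + 24·(-5)^p = 7·(-2(-5)^p + 6·7^(p - 1)) + 24·(-5)^p = -2(-5)^(p + 1) + 6·7^p = -2(-5)^(p+1) + 6·7^((p+1) - 1),
which is the claimed formula at n = p+1.
Hence, by induction on n, the claim holds for every n ≥ 1.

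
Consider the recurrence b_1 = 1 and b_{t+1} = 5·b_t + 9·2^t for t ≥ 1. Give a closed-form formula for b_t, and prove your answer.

Computing the first terms: b_1 = 1, b_2 = 23, b_3 = 151. This suggests b_t = -3·2^t + 7·5^(t - 1).
For the base case t = 1: the formula gives 1 = 1 = b_1.
For the inductive step, assume it holds for an arbitrary p ≥ 1, so b_p = -3·2^p + 7·5^(p - 1).
Then b_{p+1} = 5·b_p + 9·2^p = 5·(-3·2^p + 7·5^(p - 1)) + 9·2^p = -3·2^(p + 1) + 7·5^p = -3·2^(p+1) + 7·5^((p+1) - 1),
which is the claimed formula at t = p+1.
By the principle of mathematical induction, the result holds for all t ≥ 1.

b_t = -3·2^t + 7·5^(t - 1)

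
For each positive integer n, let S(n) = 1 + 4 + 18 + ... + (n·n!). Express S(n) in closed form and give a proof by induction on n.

S(n) = (n + 1)! - 1

We claim S(n) = (n + 1)! - 1 for all n ≥ 1.
For the base case n = 1: S(1) = 1, and the closed form gives 1. They agree.
For the inductive step, assume it holds for an arbitrary p ≥ 1, so S(p) = (p + 1)! - 1.
Then S(p+1) = S(p) + ((p + 1)(p + 1)!) = ((p + 1)! - 1) + ((p + 1)(p + 1)!).
Simplifying, S(p+1) = ((p+1) + 1)! - 1,
which is the closed form with n = p+1.
By induction, the statement is established for all n ≥ 1.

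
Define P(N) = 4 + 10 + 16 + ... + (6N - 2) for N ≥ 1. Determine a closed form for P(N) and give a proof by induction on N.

We claim P(N) = N(3N + 1) for all N ≥ 1.
For the base case N = 1: P(1) = 4, and the closed form gives 4. They agree.
For the inductive step, assume it holds for an arbitrary k ≥ 1, so P(k) = k(3k + 1).
Then P(k+1) = P(k) + (6k + 4) = (k(3k + 1)) + (6k + 4).
Simplifying, P(k+1) = (k + 1)(3k + 4) = (k+1)(3(k+1) + 1),
which is the closed form with N = k+1.
By the principle of mathematical induction, the result holds for all N ≥ 1.

P(N) = N(3N + 1)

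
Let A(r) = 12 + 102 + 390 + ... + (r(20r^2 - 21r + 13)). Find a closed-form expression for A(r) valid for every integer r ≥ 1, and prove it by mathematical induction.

We claim A(r) = r(r + 1)(5r^2 - 2r + 3) for all r ≥ 1.
When r = 1: A(1) = 12, and the closed form gives 12. They agree.
Inductive step: suppose the statement holds for some i ≥ 1, so A(i) = i(5i^3 + 3i^2 + i + 3).
Then A(i+1) = A(i) + (20i^3 + 39i^2 + 31i + 12) = (i(5i^3 + 3i^2 + i + 3)) + (20i^3 + 39i^2 + 31i + 12).
Simplifying, A(i+1) = (i + 1)(i + 2)(5i^2 + 8i + 6) = (i+1)((i+1) + 1)(5(i+1)^2 - 2(i+1) + 3),
which is the closed form with r = i+1.
This completes the induction.

A(r) = r(r + 1)(5r^2 - 2r + 3)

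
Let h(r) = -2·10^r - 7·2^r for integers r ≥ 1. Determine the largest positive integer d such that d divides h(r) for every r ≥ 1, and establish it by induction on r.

Computing the first values: h(1) = -34 and h(2) = -228; gcd(-34, -228) = 2, so d ≤ 2.
We prove 2 | -2·10^r - 7·2^r for all r ≥ 1 by induction on r.
For the base case r = 1: h(1) = -34 = 2·(-17), so 2 | h(1).
For the inductive step, assume it holds for an arbitrary j ≥ 1, i.e. 2 | h(j). Then
h(j+1) − 10·h(j) = (-2·10^(j+1) - 7·2^(j+1)) − 10·(-2·10^j - 7·2^j) = (-7)·2^j·(2 − 10) = (56)·2^j. Since 2 | h(j) by the inductive hypothesis, 2 | 10·h(j); and 2 | 56 since 56 = 2·28. Therefore 2 | h(j+1).
By induction, the statement is established for all r ≥ 1.
Therefore the largest such d is 2.

d = 2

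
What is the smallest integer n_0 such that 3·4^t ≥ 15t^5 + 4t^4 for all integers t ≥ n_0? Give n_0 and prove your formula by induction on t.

At t = 9: 786432 < 911979, so the inequality fails and n_0 ≥ 10. We prove 3·4^t ≥ 15t^5 + 4t^4 for all t ≥ 10.
When t = 10: 3·4^t = 3145728 and 15t^5 + 4t^4 = 1540000, so 3145728 ≥ 1540000.
For the inductive step, assume it holds for an arbitrary j ≥ 10, so 3·4^j ≥ 15j^5 + 4j^4.
Then 3·4^(j + 1) = 4·(3·4^j) ≥ 4·(15j^5 + 4j^4).
Also, for j ≥ 10 we have 4·(15j^5 + 4j^4) ≥ 15(j+1)^5 + 4(j+1)^4, since 4·(15j^5 + 4j^4) − (15(j+1)^5 + 4(j+1)^4) = 45j^5 - 63j^4 - 166j^3 - 174j^2 - 91j - 19, which is nonnegative for all j ≥ 10.
Combining, 3·4^(j + 1) ≥ 15(j+1)^5 + 4(j+1)^4.
This completes the induction.
Hence the smallest such n_0 is 10.

n_0 = 10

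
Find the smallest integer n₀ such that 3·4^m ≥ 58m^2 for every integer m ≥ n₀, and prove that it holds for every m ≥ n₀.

n₀ = 5

At m = 4: 768 < 928, so the inequality fails and n₀ ≥ 5. We prove 3·4^m ≥ 58m^2 for all m ≥ 5.
For the base case m = 5: 3·4^m = 3072 and 58m^2 = 1450, so 3072 ≥ 1450.
Inductive step: suppose the statement holds for some i ≥ 5, so 3·4^i ≥ 58i^2.
Then 3·4^(i + 1) = 4·(3·4^i) ≥ 4·(58i^2).
Also, for i ≥ 5 we have 4·(58i^2) ≥ 58(i+1)^2, since 4 ≥ (1 + 1/i)^2 for all i ≥ 5.
Combining, 3·4^(i + 1) ≥ 58(i+1)^2.
This completes the induction.
Hence the smallest such n₀ is 5.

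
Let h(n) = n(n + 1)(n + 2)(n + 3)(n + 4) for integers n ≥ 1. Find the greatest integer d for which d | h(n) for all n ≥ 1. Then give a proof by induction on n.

d = 120

Computing the first values: h(1) = 120 and h(2) = 720; gcd(120, 720) = 120, so d ≤ 120.
We prove 120 | n(n + 1)(n + 2)(n + 3)(n + 4) for all n ≥ 1 by induction on n.
Base step (n = 1): h(1) = 120 = 120·(1), so 120 | h(1).
Inductive step: suppose the statement holds for some k ≥ 1, i.e. 120 | h(k). Then
h(k+1) − h(k) = (k+1)·(k+2)·(k+3)·(k+4)·(k+5) − k·(k+1)·(k+2)·(k+3)·(k+4) = (k+1)·(k+2)·(k+3)·(k+4)·[(k+5) − k] = 5·(k+1)·(k+2)·(k+3)·(k+4). The product of 4 consecutive integers is divisible by (4)! = 24, so h(k+1) − h(k) is divisible by 5·24 = 120. By the inductive hypothesis 120 | h(k), hence 120 | h(k+1).
Hence, by induction on n, the claim holds for every n ≥ 1.
Therefore the largest such d is 120.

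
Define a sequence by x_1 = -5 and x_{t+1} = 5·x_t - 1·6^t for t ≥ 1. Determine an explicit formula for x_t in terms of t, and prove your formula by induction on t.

Computing the first terms: x_1 = -5, x_2 = -31, x_3 = -191. This suggests x_t = 5^(t - 1) - 6^t.
When t = 1: the formula gives -5 = -5 = x_1.
Inductive step: assume the claim holds for t = r, so x_r = 5^(r - 1) - 6^r.
Then x_{r+1} = 5·x_r - 1·6^r = 5·(5^(r - 1) - 6^r) - 1·6^r = 5^r - 6^(r + 1) = 5^((r+1) - 1) - 6^(r+1),
which is the claimed formula at t = r+1.
By the principle of mathematical induction, the result holds for all t ≥ 1.

x_t = 5^(t - 1) - 6^t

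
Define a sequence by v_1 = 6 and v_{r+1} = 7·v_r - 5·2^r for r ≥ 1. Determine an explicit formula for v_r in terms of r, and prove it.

Computing the first terms: v_1 = 6, v_2 = 32, v_3 = 204. This suggests v_r = 2^r + 4·7^(r - 1).
Base step (r = 1): the formula gives 6 = 6 = v_1.
Inductive step: assume the claim holds for r = p, so v_p = 2^p + 4·7^(p - 1).
Then v_{p+1} = 7·v_p - 5·2^p = 7·(2^p + 4·7^(p - 1)) - 5·2^p = 2^(p + 1) + 4·7^p = 2^(p+1) + 4·7^((p+1) - 1),
which is the claimed formula at r = p+1.
This completes the induction.

v_r = 2^r + 4·7^(r - 1)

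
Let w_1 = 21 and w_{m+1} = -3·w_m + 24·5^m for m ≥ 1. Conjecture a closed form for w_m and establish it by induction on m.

w_m = -2(-3)^m + 3·5^m

Computing the first terms: w_1 = 21, w_2 = 57, w_3 = 429. This suggests w_m = -2(-3)^m + 3·5^m.
For the base case m = 1: the formula gives 21 = 21 = w_1.
For the inductive step, assume it holds for an arbitrary r ≥ 1, so w_r = -2(-3)^r + 3·5^r.
Then w_{r+1} = -3·w_r + 24·5^r = -3·(-2(-3)^r + 3·5^r) + 24·5^r = -2(-3)^(r + 1) + 3·5^(r + 1),
which is the claimed formula at m = r+1.
Hence, by induction on m, the claim holds for every m ≥ 1.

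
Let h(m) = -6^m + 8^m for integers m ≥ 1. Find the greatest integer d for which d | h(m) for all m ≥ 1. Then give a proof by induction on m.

d = 2

Computing the first values: h(1) = 2 and h(2) = 28; gcd(2, 28) = 2, so d ≤ 2.
We prove 2 | -6^m + 8^m for all m ≥ 1 by induction on m.
Base step (m = 1): h(1) = 2 = 2·(1), so 2 | h(1).
For the inductive step, assume it holds for an arbitrary j ≥ 1, i.e. 2 | h(j). Then
8^{j+1} − 6^{j+1} = 8·8^j − 6·6^j = 8·(8^j − 6^j) + (2)·6^j. The first term is divisible by 2 by the inductive hypothesis, and the second term (2)·6^j is divisible by 2 since 2 | 2. Hence 2 | h(j+1).
By induction, the statement is established for all m ≥ 1.
Therefore the largest such d is 2.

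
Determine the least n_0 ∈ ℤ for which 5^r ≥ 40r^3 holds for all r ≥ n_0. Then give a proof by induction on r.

n_0 = 6

At r = 5: 3125 < 5000, so the inequality fails and n_0 ≥ 6. We prove 5^r ≥ 40r^3 for all r ≥ 6.
Base step (r = 6): 5^r = 15625 and 40r^3 = 8640, so 15625 ≥ 8640.
Suppose the result is true for r = k, so 5^k ≥ 40k^3.
Then 5^(k + 1) = 5·(5^k) ≥ 5·(40k^3).
Also, for k ≥ 6 we have 5·(40k^3) ≥ 40(k+1)^3, since 5 ≥ (1 + 1/k)^3 for all k ≥ 6.
Combining, 5^(k + 1) ≥ 40(k+1)^3.
By the principle of mathematical induction, the result holds for all r ≥ 6.
Hence the smallest such n_0 is 6.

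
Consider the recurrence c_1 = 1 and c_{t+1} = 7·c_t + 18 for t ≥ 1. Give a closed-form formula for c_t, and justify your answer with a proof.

c_t = 4·7^(t - 1) - 3

Computing the first terms: c_1 = 1, c_2 = 25, c_3 = 193. This suggests c_t = 4·7^(t - 1) - 3.
When t = 1: the formula gives 1 = 1 = c_1.
For the inductive step, assume it holds for an arbitrary r ≥ 1, so c_r = 4·7^(r - 1) - 3.
Then c_{r+1} = 7·c_r + 18 = 7·(4·7^(r - 1) - 3) + 18 = 4·7^r - 3 = 4·7^((r+1) - 1) - 3,
which is the claimed formula at t = r+1.
By induction, the statement is established for all t ≥ 1.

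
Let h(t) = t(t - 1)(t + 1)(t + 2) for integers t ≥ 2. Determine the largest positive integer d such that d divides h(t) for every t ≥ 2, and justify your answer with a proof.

Computing the first values: h(2) = 24 and h(3) = 120; gcd(24, 120) = 24, so d ≤ 24.
We prove 24 | t(t - 1)(t + 1)(t + 2) for all t ≥ 2 by induction on t.
Base case (t = 2): h(2) = 24 = 24·(1), so 24 | h(2).
For the inductive step, assume it holds for an arbitrary m ≥ 2, i.e. 24 | h(m). Then
h(m+1) − h(m) = m·(m+1)·(m+2)·(m+3) − (m-1)·m·(m+1)·(m+2) = m·(m+1)·(m+2)·[(m+3) − (m-1)] = 4·m·(m+1)·(m+2). The product of 3 consecutive integers is divisible by (3)! = 6, so h(m+1) − h(m) is divisible by 4·6 = 24. By the inductive hypothesis 24 | h(m), hence 24 | h(m+1).
By the principle of mathematical induction, the result holds for all t ≥ 2.
Therefore the largest such d is 24.

d = 24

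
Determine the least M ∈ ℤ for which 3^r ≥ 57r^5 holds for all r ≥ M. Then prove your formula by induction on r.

M = 17

At r = 16: 43046721 < 59768832, so the inequality fails and M ≥ 17. We prove 3^r ≥ 57r^5 for all r ≥ 17.
Base case (r = 17): 3^r = 129140163 and 57r^5 = 80931849, so 129140163 ≥ 80931849.
For the inductive step, assume it holds for an arbitrary i ≥ 17, so 3^i ≥ 57i^5.
Then 3^(i + 1) = 3·(3^i) ≥ 3·(57i^5).
Also, for i ≥ 17 we have 3·(57i^5) ≥ 57(i+1)^5, since 3 ≥ (1 + 1/i)^5 for all i ≥ 17.
Combining, 3^(i + 1) ≥ 57(i+1)^5.
This completes the induction.
Hence the smallest such M is 17.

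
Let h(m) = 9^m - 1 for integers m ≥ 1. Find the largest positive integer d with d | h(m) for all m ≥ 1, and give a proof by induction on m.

d = 8

Computing the first values: h(1) = 8 and h(2) = 80; gcd(8, 80) = 8, so d ≤ 8.
We prove 8 | 9^m - 1 for all m ≥ 1 by induction on m.
When m = 1: h(1) = 8 = 8·(1), so 8 | h(1).
Inductive step: assume the claim holds for m = i, i.e. 8 | h(i). Then
9^{i+1} − 1^{i+1} = 9·9^i − 1·1^i = 9·(9^i − 1^i) + (8)·1^i. The first term is divisible by 8 by the inductive hypothesis, and the second term (8)·1^i is divisible by 8 since 8 | 8. Hence 8 | h(i+1).
By induction, the statement is established for all m ≥ 1.
Therefore the largest such d is 8.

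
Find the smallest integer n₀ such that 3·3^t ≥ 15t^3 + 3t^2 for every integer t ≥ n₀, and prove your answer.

n₀ = 7

At t = 6: 2187 < 3348, so the inequality fails and n₀ ≥ 7. We prove 3·3^t ≥ 15t^3 + 3t^2 for all t ≥ 7.
When t = 7: 3·3^t = 6561 and 15t^3 + 3t^2 = 5292, so 6561 ≥ 5292.
Inductive step: suppose the statement holds for some k ≥ 7, so 3·3^k ≥ 15k^3 + 3k^2.
Then 3·3^(k + 1) = 3·(3·3^k) ≥ 3·(15k^3 + 3k^2).
Also, for k ≥ 7 we have 3·(15k^3 + 3k^2) ≥ 15(k+1)^3 + 3(k+1)^2, since 3·(15k^3 + 3k^2) − (15(k+1)^3 + 3(k+1)^2) = 30k^3 - 39k^2 - 51k - 18, which is nonnegative for all k ≥ 7.
Combining, 3·3^(k + 1) ≥ 15(k+1)^3 + 3(k+1)^2.
By the principle of mathematical induction, the result holds for all t ≥ 7.
Hence the smallest such n₀ is 7.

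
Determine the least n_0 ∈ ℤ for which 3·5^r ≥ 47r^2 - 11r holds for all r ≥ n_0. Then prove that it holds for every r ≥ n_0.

n_0 = 4

At r = 3: 375 < 390, so the inequality fails and n_0 ≥ 4. We prove 3·5^r ≥ 47r^2 - 11r for all r ≥ 4.
Base case (r = 4): 3·5^r = 1875 and 47r^2 - 11r = 708, so 1875 ≥ 708.
Inductive step: suppose the statement holds for some j ≥ 4, so 3·5^j ≥ 47j^2 - 11j.
Then 3·5^(j + 1) = 5·(3·5^j) ≥ 5·(47j^2 - 11j).
Also, for j ≥ 4 we have 5·(47j^2 - 11j) ≥ 47(j+1)^2 - 11(j+1), since 5·(47j^2 - 11j) − (47(j+1)^2 - 11(j+1)) = 188j^2 - 138j - 36, which is nonnegative for all j ≥ 4.
Combining, 3·5^(j + 1) ≥ 47(j+1)^2 - 11(j+1).
Hence, by induction on r, the claim holds for every r ≥ 4.
Hence the smallest such n_0 is 4.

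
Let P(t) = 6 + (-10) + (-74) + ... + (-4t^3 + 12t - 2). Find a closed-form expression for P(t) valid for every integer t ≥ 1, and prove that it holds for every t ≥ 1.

We claim P(t) = -t(t^3 + 2t^2 - 5t - 4) for all t ≥ 1.
When t = 1: P(1) = 6, and the closed form gives 6. They agree.
For the inductive step, assume it holds for an arbitrary m ≥ 1, so P(m) = m(-m^3 - 2m^2 + 5m + 4).
Then P(m+1) = P(m) + (-4m^3 - 12m^2 + 6) = (m(-m^3 - 2m^2 + 5m + 4)) + (-4m^3 - 12m^2 + 6).
Simplifying, P(m+1) = -(m + 1)(m^3 + 5m^2 + 2m - 6) = -(m+1)((m+1)^3 + 2(m+1)^2 - 5(m+1) - 4),
which is the closed form with t = m+1.
This completes the induction.

P(t) = -t(t^3 + 2t^2 - 5t - 4)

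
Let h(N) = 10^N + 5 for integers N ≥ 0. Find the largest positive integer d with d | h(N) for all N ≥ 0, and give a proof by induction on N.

d = 3

Computing the first values: h(0) = 6 and h(1) = 15; gcd(6, 15) = 3, so d ≤ 3.
We prove 3 | 10^N + 5 for all N ≥ 0 by induction on N.
Base case (N = 0): h(0) = 6 = 3·(2), so 3 | h(0).
Inductive step: suppose the statement holds for some m ≥ 0, i.e. 3 | h(m). Then
h(m+1) = 10^(m+1) + 5 = 10·(10^m + 5) - 45 = 10·h(m) - 45. The first term is divisible by 3 by the inductive hypothesis, and -45 is divisible by 3. Hence 3 | h(m+1).
By the principle of mathematical induction, the result holds for all N ≥ 0.
Therefore the largest such d is 3.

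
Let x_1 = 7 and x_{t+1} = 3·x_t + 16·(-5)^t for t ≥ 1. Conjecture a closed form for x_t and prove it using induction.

Computing the first terms: x_1 = 7, x_2 = -59, x_3 = 223. This suggests x_t = -2(-5)^t - 3^t.
For the base case t = 1: the formula gives 7 = 7 = x_1.
Inductive step: suppose the statement holds for some k ≥ 1, so x_k = -2(-5)^k - 3^k.
Then x_{k+1} = 3·x_k + 16·(-5)^k = 3·(-2(-5)^k - 3^k) + 16·(-5)^k = -2(-5)^(k + 1) - 3^(k + 1),
which is the claimed formula at t = k+1.
By induction, the statement is established for all t ≥ 1.

x_t = -2(-5)^t - 3^t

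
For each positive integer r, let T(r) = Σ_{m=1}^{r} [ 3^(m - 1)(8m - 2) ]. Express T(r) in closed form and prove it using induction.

We claim T(r) = 3^r(4r - 3) + 3 for all r ≥ 1.
Base case (r = 1): T(1) = 6, and the closed form gives 6. They agree.
Suppose the result is true for r = m, so T(m) = 3^m(4m - 3) + 3.
Then T(m+1) = T(m) + (3^m(8m + 6)) = (3^m(4m - 3) + 3) + (3^m(8m + 6)).
Simplifying, T(m+1) = 12·3^m·m + 3·3^m + 3 = 3^(m+1)(4(m+1) - 3) + 3,
which is the closed form with r = m+1.
By the principle of mathematical induction, the result holds for all r ≥ 1.

T(r) = 3^r(4r - 3) + 3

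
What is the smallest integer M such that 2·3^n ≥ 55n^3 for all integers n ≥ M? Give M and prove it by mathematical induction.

M = 10

At n = 9: 39366 < 40095, so the inequality fails and M ≥ 10. We prove 2·3^n ≥ 55n^3 for all n ≥ 10.
For the base case n = 10: 2·3^n = 118098 and 55n^3 = 55000, so 118098 ≥ 55000.
For the inductive step, assume it holds for an arbitrary k ≥ 10, so 2·3^k ≥ 55k^3.
Then 2·3^(k + 1) = 3·(2·3^k) ≥ 3·(55k^3).
Also, for k ≥ 10 we have 3·(55k^3) ≥ 55(k+1)^3, since 3 ≥ (1 + 1/k)^3 for all k ≥ 10.
Combining, 2·3^(k + 1) ≥ 55(k+1)^3.
By the principle of mathematical induction, the result holds for all n ≥ 10.
Hence the smallest such M is 10.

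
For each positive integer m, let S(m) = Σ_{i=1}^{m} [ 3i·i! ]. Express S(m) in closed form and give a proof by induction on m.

We claim S(m) = 3(m + 1)! - 3 for all m ≥ 1.
Base step (m = 1): S(1) = 3, and the closed form gives 3. They agree.
For the inductive step, assume it holds for an arbitrary i ≥ 1, so S(i) = 3(i + 1)! - 3.
Then S(i+1) = S(i) + (3(i + 1)(i + 1)!) = (3(i + 1)! - 3) + (3(i + 1)(i + 1)!).
Simplifying, S(i+1) = 3((i+1) + 1)! - 3,
which is the closed form with m = i+1.
By the principle of mathematical induction, the result holds for all m ≥ 1.

S(m) = 3(m + 1)! - 3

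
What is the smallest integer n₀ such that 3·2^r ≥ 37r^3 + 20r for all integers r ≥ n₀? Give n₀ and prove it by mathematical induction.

At r = 15: 98304 < 125175, so the inequality fails and n₀ ≥ 16. We prove 3·2^r ≥ 37r^3 + 20r for all r ≥ 16.
Base case (r = 16): 3·2^r = 196608 and 37r^3 + 20r = 151872, so 196608 ≥ 151872.
Inductive step: suppose the statement holds for some i ≥ 16, so 3·2^i ≥ 37i^3 + 20i.
Then 3·2^(i + 1) = 2·(3·2^i) ≥ 2·(37i^3 + 20i).
Also, for i ≥ 16 we have 2·(37i^3 + 20i) ≥ 37(i+1)^3 + 20(i+1), since 2·(37i^3 + 20i) − (37(i+1)^3 + 20(i+1)) = 37i^3 - 111i^2 - 91i - 57, which is nonnegative for all i ≥ 16.
Combining, 3·2^(i + 1) ≥ 37(i+1)^3 + 20(i+1).
Hence, by induction on r, the claim holds for every r ≥ 16.
Hence the smallest such n₀ is 16.

n₀ = 16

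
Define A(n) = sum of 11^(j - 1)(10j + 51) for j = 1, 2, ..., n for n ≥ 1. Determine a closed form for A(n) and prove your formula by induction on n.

We claim A(n) = 11^n(n + 5) - 5 for all n ≥ 1.
Base case (n = 1): A(1) = 61, and the closed form gives 61. They agree.
For the inductive step, assume it holds for an arbitrary j ≥ 1, so A(j) = 11^j(j + 5) - 5.
Then A(j+1) = A(j) + (11^j(10j + 61)) = (11^j(j + 5) - 5) + (11^j(10j + 61)).
Simplifying, A(j+1) = 11·11^j·j + 66·11^j - 5 = 11^(j+1)((j+1) + 5) - 5,
which is the closed form with n = j+1.
This completes the induction.

A(n) = 11^n(n + 5) - 5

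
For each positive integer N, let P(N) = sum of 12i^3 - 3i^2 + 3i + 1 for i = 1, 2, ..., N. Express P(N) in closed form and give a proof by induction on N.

P(N) = N(3N^3 + 5N^2 + 3N + 2)

We claim P(N) = N(3N^3 + 5N^2 + 3N + 2) for all N ≥ 1.
Base case (N = 1): P(1) = 13, and the closed form gives 13. They agree.
Suppose the result is true for N = i, so P(i) = i(3i^3 + 5i^2 + 3i + 2).
Then P(i+1) = P(i) + (12i^3 + 33i^2 + 33i + 13) = (i(3i^3 + 5i^2 + 3i + 2)) + (12i^3 + 33i^2 + 33i + 13).
Simplifying, P(i+1) = (i + 1)(3i^3 + 14i^2 + 22i + 13) = (i+1)(3(i+1)^3 + 5(i+1)^2 + 3(i+1) + 2),
which is the closed form with N = i+1.
Hence, by induction on N, the claim holds for every N ≥ 1.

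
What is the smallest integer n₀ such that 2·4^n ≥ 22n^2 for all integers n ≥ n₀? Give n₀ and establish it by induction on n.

n₀ = 4

At n = 3: 128 < 198, so the inequality fails and n₀ ≥ 4. We prove 2·4^n ≥ 22n^2 for all n ≥ 4.
Base case (n = 4): 2·4^n = 512 and 22n^2 = 352, so 512 ≥ 352.
Inductive step: suppose the statement holds for some p ≥ 4, so 2·4^p ≥ 22p^2.
Then 2·4^(p + 1) = 4·(2·4^p) ≥ 4·(22p^2).
Also, for p ≥ 4 we have 4·(22p^2) ≥ 22(p+1)^2, since 4 ≥ (1 + 1/p)^2 for all p ≥ 4.
Combining, 2·4^(p + 1) ≥ 22(p+1)^2.
Hence, by induction on n, the claim holds for every n ≥ 4.
Hence the smallest such n₀ is 4.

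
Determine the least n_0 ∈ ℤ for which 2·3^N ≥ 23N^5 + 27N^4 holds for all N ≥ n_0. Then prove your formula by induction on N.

n_0 = 15

At N = 14: 9565938 < 13407184, so the inequality fails and n_0 ≥ 15. We prove 2·3^N ≥ 23N^5 + 27N^4 for all N ≥ 15.
Base case (N = 15): 2·3^N = 28697814 and 23N^5 + 27N^4 = 18832500, so 28697814 ≥ 18832500.
Inductive step: suppose the statement holds for some i ≥ 15, so 2·3^i ≥ 23i^5 + 27i^4.
Then 2·3^(i + 1) = 3·(2·3^i) ≥ 3·(23i^5 + 27i^4).
Also, for i ≥ 15 we have 3·(23i^5 + 27i^4) ≥ 23(i+1)^5 + 27(i+1)^4, since 3·(23i^5 + 27i^4) − (23(i+1)^5 + 27(i+1)^4) = 46i^5 - 61i^4 - 338i^3 - 392i^2 - 223i - 50, which is nonnegative for all i ≥ 15.
Combining, 2·3^(i + 1) ≥ 23(i+1)^5 + 27(i+1)^4.
This completes the induction.
Hence the smallest such n_0 is 15.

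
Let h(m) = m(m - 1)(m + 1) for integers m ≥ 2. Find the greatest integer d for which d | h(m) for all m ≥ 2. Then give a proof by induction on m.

d = 6

Computing the first values: h(2) = 6 and h(3) = 24; gcd(6, 24) = 6, so d ≤ 6.
We prove 6 | m(m - 1)(m + 1) for all m ≥ 2 by induction on m.
For the base case m = 2: h(2) = 6 = 6·(1), so 6 | h(2).
Suppose the result is true for m = p, i.e. 6 | h(p). Then
h(p+1) − h(p) = p·(p+1)·(p+2) − (p-1)·p·(p+1) = p·(p+1)·[(p+2) − (p-1)] = 3·p·(p+1). The product of 2 consecutive integers is divisible by (2)! = 2, so h(p+1) − h(p) is divisible by 3·2 = 6. By the inductive hypothesis 6 | h(p), hence 6 | h(p+1).
This completes the induction.
Therefore the largest such d is 6.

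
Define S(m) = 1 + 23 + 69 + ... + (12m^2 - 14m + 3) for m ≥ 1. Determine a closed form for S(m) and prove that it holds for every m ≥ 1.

S(m) = m(4m^2 - m - 2)

We claim S(m) = m(4m^2 - m - 2) for all m ≥ 1.
Base step (m = 1): S(1) = 1, and the closed form gives 1. They agree.
Inductive step: suppose the statement holds for some k ≥ 1, so S(k) = k(4k^2 - k - 2).
Then S(k+1) = S(k) + (12k^2 + 10k + 1) = (k(4k^2 - k - 2)) + (12k^2 + 10k + 1).
Simplifying, S(k+1) = (k + 1)(4k^2 + 7k + 1) = (k+1)(4(k+1)^2 - (k+1) - 2),
which is the closed form with m = k+1.
This completes the induction.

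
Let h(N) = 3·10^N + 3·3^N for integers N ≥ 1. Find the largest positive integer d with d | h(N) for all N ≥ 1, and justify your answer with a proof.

d = 3

Computing the first values: h(1) = 39 and h(2) = 327; gcd(39, 327) = 3, so d ≤ 3.
We prove 3 | 3·10^N + 3·3^N for all N ≥ 1 by induction on N.
For the base case N = 1: h(1) = 39 = 3·(13), so 3 | h(1).
Inductive step: suppose the statement holds for some r ≥ 1, i.e. 3 | h(r). Then
h(r+1) − 10·h(r) = (3·10^(r+1) + 3·3^(r+1)) − 10·(3·10^r + 3·3^r) = (3)·3^r·(3 − 10) = (-21)·3^r. Since 3 | h(r) by the inductive hypothesis, 3 | 10·h(r); and 3 | -21 since -21 = 3·-7. Therefore 3 | h(r+1).
This completes the induction.
Therefore the largest such d is 3.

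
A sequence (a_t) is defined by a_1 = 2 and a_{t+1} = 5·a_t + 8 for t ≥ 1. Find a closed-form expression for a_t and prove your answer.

a_t = 4·5^(t - 1) - 2

Computing the first terms: a_1 = 2, a_2 = 18, a_3 = 98. This suggests a_t = 4·5^(t - 1) - 2.
Base step (t = 1): the formula gives 2 = 2 = a_1.
For the inductive step, assume it holds for an arbitrary i ≥ 1, so a_i = 4·5^(i - 1) - 2.
Then a_{i+1} = 5·a_i + 8 = 5·(4·5^(i - 1) - 2) + 8 = 4·5^i - 2 = 4·5^((i+1) - 1) - 2,
which is the claimed formula at t = i+1.
This completes the induction.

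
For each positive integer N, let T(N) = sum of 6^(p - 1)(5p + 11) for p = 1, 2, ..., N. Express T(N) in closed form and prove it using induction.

T(N) = 6^N(N + 2) - 2

We claim T(N) = 6^N(N + 2) - 2 for all N ≥ 1.
When N = 1: T(1) = 16, and the closed form gives 16. They agree.
Inductive step: suppose the statement holds for some p ≥ 1, so T(p) = 6^p(p + 2) - 2.
Then T(p+1) = T(p) + (6^p(5p + 16)) = (6^p(p + 2) - 2) + (6^p(5p + 16)).
Simplifying, T(p+1) = 6·6^p·p + 18·6^p - 2 = 6^(p+1)((p+1) + 2) - 2,
which is the closed form with N = p+1.
By induction, the statement is established for all N ≥ 1.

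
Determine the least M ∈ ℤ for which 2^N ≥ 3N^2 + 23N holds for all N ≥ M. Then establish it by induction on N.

At N = 8: 256 < 376, so the inequality fails and M ≥ 9. We prove 2^N ≥ 3N^2 + 23N for all N ≥ 9.
For the base case N = 9: 2^N = 512 and 3N^2 + 23N = 450, so 512 ≥ 450.
Inductive step: suppose the statement holds for some r ≥ 9, so 2^r ≥ 3r^2 + 23r.
Then 2^(r + 1) = 2·(2^r) ≥ 2·(3r^2 + 23r).
Also, for r ≥ 9 we have 2·(3r^2 + 23r) ≥ 3(r+1)^2 + 23(r+1), since 2·(3r^2 + 23r) − (3(r+1)^2 + 23(r+1)) = 3r^2 + 17r - 26, which is nonnegative for all r ≥ 9.
Combining, 2^(r + 1) ≥ 3(r+1)^2 + 23(r+1).
By the principle of mathematical induction, the result holds for all N ≥ 9.
Hence the smallest such M is 9.

M = 9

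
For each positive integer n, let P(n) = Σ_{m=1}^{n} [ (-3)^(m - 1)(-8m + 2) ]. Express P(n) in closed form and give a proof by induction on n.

We claim P(n) = 2(-3)^n·n for all n ≥ 1.
Base case (n = 1): P(1) = -6, and the closed form gives -6. They agree.
For the inductive step, assume it holds for an arbitrary m ≥ 1, so P(m) = 2(-3)^m·m.
Then P(m+1) = P(m) + ((-3)^m(-8m - 6)) = (2(-3)^m·m) + ((-3)^m(-8m - 6)).
Simplifying, P(m+1) = (-3)^(m + 1)(2m + 2) = 2(-3)^(m+1)·(m+1),
which is the closed form with n = m+1.
By induction, the statement is established for all n ≥ 1.

P(n) = 2(-3)^n·n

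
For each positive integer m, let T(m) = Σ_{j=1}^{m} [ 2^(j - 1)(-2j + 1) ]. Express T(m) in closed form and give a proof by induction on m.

T(m) = 2^m(-2m + 3) - 3

We claim T(m) = 2^m(-2m + 3) - 3 for all m ≥ 1.
Base step (m = 1): T(1) = -1, and the closed form gives -1. They agree.
For the inductive step, assume it holds for an arbitrary j ≥ 1, so T(j) = 2^j(-2j + 3) - 3.
Then T(j+1) = T(j) + (2^j(-2j - 1)) = (2^j(-2j + 3) - 3) + (2^j(-2j - 1)).
Simplifying, T(j+1) = 2^(j + 1) - 2^(j + 2)j - 3 = 2^(j+1)(-2(j+1) + 3) - 3,
which is the closed form with m = j+1.
Hence, by induction on m, the claim holds for every m ≥ 1.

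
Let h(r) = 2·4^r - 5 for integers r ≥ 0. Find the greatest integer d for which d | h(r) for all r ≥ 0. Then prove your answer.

Computing the first values: h(0) = -3 and h(1) = 3; gcd(-3, 3) = 3, so d ≤ 3.
We prove 3 | 2·4^r - 5 for all r ≥ 0 by induction on r.
For the base case r = 0: h(0) = -3 = 3·(-1), so 3 | h(0).
Inductive step: suppose the statement holds for some i ≥ 0, i.e. 3 | h(i). Then
h(i+1) = 2·4^(i+1) - 5 = 4·(2·4^i - 5) + 15 = 4·h(i) + 15. The first term is divisible by 3 by the inductive hypothesis, and 15 is divisible by 3. Hence 3 | h(i+1).
By induction, the statement is established for all r ≥ 0.
Therefore the largest such d is 3.

d = 3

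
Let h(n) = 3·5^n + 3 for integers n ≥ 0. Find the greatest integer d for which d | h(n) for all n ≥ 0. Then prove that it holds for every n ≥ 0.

d = 6

Computing the first values: h(0) = 6 and h(1) = 18; gcd(6, 18) = 6, so d ≤ 6.
We prove 6 | 3·5^n + 3 for all n ≥ 0 by induction on n.
When n = 0: h(0) = 6 = 6·(1), so 6 | h(0).
Inductive step: suppose the statement holds for some i ≥ 0, i.e. 6 | h(i). Then
h(i+1) = 3·5^(i+1) + 3 = 5·(3·5^i + 3) - 12 = 5·h(i) - 12. The first term is divisible by 6 by the inductive hypothesis, and -12 is divisible by 6. Hence 6 | h(i+1).
This completes the induction.
Therefore the largest such d is 6.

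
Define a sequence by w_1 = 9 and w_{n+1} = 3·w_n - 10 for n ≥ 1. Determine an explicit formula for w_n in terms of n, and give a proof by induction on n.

w_n = 4·3^(n - 1) + 5

Computing the first terms: w_1 = 9, w_2 = 17, w_3 = 41. This suggests w_n = 4·3^(n - 1) + 5.
For the base case n = 1: the formula gives 9 = 9 = w_1.
For the inductive step, assume it holds for an arbitrary k ≥ 1, so w_k = 4·3^(k - 1) + 5.
Then w_{k+1} = 3·w_k - 10 = 3·(4·3^(k - 1) + 5) - 10 = 4·3^k + 5 = 4·3^((k+1) - 1) + 5,
which is the claimed formula at n = k+1.
This completes the induction.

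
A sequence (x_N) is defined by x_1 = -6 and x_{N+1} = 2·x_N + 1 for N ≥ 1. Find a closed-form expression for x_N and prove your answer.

x_N = -5·2^(N - 1) - 1

Computing the first terms: x_1 = -6, x_2 = -11, x_3 = -21. This suggests x_N = -5·2^(N - 1) - 1.
For the base case N = 1: the formula gives -6 = -6 = x_1.
Suppose the result is true for N = k, so x_k = -5·2^(k - 1) - 1.
Then x_{k+1} = 2·x_k + 1 = 2·(-5·2^(k - 1) - 1) + 1 = -5·2^k - 1 = -5·2^((k+1) - 1) - 1,
which is the claimed formula at N = k+1.
This completes the induction.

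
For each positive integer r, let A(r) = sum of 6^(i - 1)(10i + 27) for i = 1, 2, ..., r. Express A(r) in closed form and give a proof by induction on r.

A(r) = 6^r(2r + 5) - 5

We claim A(r) = 6^r(2r + 5) - 5 for all r ≥ 1.
Base case (r = 1): A(1) = 37, and the closed form gives 37. They agree.
Inductive step: assume the claim holds for r = i, so A(i) = 6^i(2i + 5) - 5.
Then A(i+1) = A(i) + (6^i(10i + 37)) = (6^i(2i + 5) - 5) + (6^i(10i + 37)).
Simplifying, A(i+1) = 12·6^i·i + 42·6^i - 5 = 6^(i+1)(2(i+1) + 5) - 5,
which is the closed form with r = i+1.
This completes the induction.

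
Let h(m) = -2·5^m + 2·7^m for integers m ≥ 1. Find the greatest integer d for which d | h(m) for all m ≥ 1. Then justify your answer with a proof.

Computing the first values: h(1) = 4 and h(2) = 48; gcd(4, 48) = 4, so d ≤ 4.
We prove 4 | -2·5^m + 2·7^m for all m ≥ 1 by induction on m.
Base step (m = 1): h(1) = 4 = 4·(1), so 4 | h(1).
Inductive step: suppose the statement holds for some p ≥ 1, i.e. 4 | h(p). Then
h(p+1) − 7·h(p) = (-2·5^(p+1) + 2·7^(p+1)) − 7·(-2·5^p + 2·7^p) = (-2)·5^p·(5 − 7) = (4)·5^p. Since 4 | h(p) by the inductive hypothesis, 4 | 7·h(p); and 4 | 4 since 4 = 4·1. Therefore 4 | h(p+1).
Hence, by induction on m, the claim holds for every m ≥ 1.
Therefore the largest such d is 4.

d = 4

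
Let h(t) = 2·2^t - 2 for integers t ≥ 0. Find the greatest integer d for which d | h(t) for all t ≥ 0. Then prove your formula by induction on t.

d = 2

Computing the first values: h(0) = 0 and h(1) = 2; gcd(0, 2) = 2, so d ≤ 2.
We prove 2 | 2·2^t - 2 for all t ≥ 0 by induction on t.
Base step (t = 0): h(0) = 0 = 2·(0), so 2 | h(0).
Suppose the result is true for t = p, i.e. 2 | h(p). Then
h(p+1) = 2·2^(p+1) - 2 = 2·(2·2^p - 2) + 2 = 2·h(p) + 2. The first term is divisible by 2 by the inductive hypothesis, and 2 is divisible by 2. Hence 2 | h(p+1).
By the principle of mathematical induction, the result holds for all t ≥ 0.
Therefore the largest such d is 2.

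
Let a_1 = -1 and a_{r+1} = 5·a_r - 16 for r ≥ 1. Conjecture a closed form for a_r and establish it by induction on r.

a_r = -5^r + 4

Computing the first terms: a_1 = -1, a_2 = -21, a_3 = -121. This suggests a_r = -5^r + 4.
For the base case r = 1: the formula gives -1 = -1 = a_1.
Inductive step: suppose the statement holds for some k ≥ 1, so a_k = -5^k + 4.
Then a_{k+1} = 5·a_k - 16 = 5·(-5^k + 4) - 16 = -5^(k + 1) + 4,
which is the claimed formula at r = k+1.
Hence, by induction on r, the claim holds for every r ≥ 1.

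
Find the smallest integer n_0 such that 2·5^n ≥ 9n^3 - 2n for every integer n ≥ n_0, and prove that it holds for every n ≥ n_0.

At n = 2: 50 < 68, so the inequality fails and n_0 ≥ 3. We prove 2·5^n ≥ 9n^3 - 2n for all n ≥ 3.
Base step (n = 3): 2·5^n = 250 and 9n^3 - 2n = 237, so 250 ≥ 237.
Suppose the result is true for n = j, so 2·5^j ≥ 9j^3 - 2j.
Then 2·5^(j + 1) = 5·(2·5^j) ≥ 5·(9j^3 - 2j).
Also, for j ≥ 3 we have 5·(9j^3 - 2j) ≥ 9(j+1)^3 - 2(j+1), since 5·(9j^3 - 2j) − (9(j+1)^3 - 2(j+1)) = 36j^3 - 27j^2 - 35j - 7, which is nonnegative for all j ≥ 3.
Combining, 2·5^(j + 1) ≥ 9(j+1)^3 - 2(j+1).
By induction, the statement is established for all n ≥ 3.
Hence the smallest such n_0 is 3.

n_0 = 3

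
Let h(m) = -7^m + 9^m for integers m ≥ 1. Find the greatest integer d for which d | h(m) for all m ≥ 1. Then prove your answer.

d = 2

Computing the first values: h(1) = 2 and h(2) = 32; gcd(2, 32) = 2, so d ≤ 2.
We prove 2 | -7^m + 9^m for all m ≥ 1 by induction on m.
For the base case m = 1: h(1) = 2 = 2·(1), so 2 | h(1).
For the inductive step, assume it holds for an arbitrary j ≥ 1, i.e. 2 | h(j). Then
9^{j+1} − 7^{j+1} = 9·9^j − 7·7^j = 9·(9^j − 7^j) + (2)·7^j. The first term is divisible by 2 by the inductive hypothesis, and the second term (2)·7^j is divisible by 2 since 2 | 2. Hence 2 | h(j+1).
By the principle of mathematical induction, the result holds for all m ≥ 1.
Therefore the largest such d is 2.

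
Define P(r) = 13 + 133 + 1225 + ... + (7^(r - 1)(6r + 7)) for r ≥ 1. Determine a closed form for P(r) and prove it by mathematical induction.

P(r) = 7^r(r + 1) - 1

We claim P(r) = 7^r(r + 1) - 1 for all r ≥ 1.
For the base case r = 1: P(1) = 13, and the closed form gives 13. They agree.
Inductive step: suppose the statement holds for some p ≥ 1, so P(p) = 7^p(p + 1) - 1.
Then P(p+1) = P(p) + (7^p(6p + 13)) = (7^p(p + 1) - 1) + (7^p(6p + 13)).
Simplifying, P(p+1) = 7·7^p·p + 14·7^p - 1 = 7^(p+1)((p+1) + 1) - 1,
which is the closed form with r = p+1.
By the principle of mathematical induction, the result holds for all r ≥ 1.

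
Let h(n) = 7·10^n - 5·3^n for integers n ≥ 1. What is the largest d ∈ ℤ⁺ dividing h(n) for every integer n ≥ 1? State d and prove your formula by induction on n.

d = 5

Computing the first values: h(1) = 55 and h(2) = 655; gcd(55, 655) = 5, so d ≤ 5.
We prove 5 | 7·10^n - 5·3^n for all n ≥ 1 by induction on n.
When n = 1: h(1) = 55 = 5·(11), so 5 | h(1).
Suppose the result is true for n = r, i.e. 5 | h(r). Then
h(r+1) − 10·h(r) = (7·10^(r+1) - 5·3^(r+1)) − 10·(7·10^r - 5·3^r) = (-5)·3^r·(3 − 10) = (35)·3^r. Since 5 | h(r) by the inductive hypothesis, 5 | 10·h(r); and 5 | 35 since 35 = 5·7. Therefore 5 | h(r+1).
By induction, the statement is established for all n ≥ 1.
Therefore the largest such d is 5.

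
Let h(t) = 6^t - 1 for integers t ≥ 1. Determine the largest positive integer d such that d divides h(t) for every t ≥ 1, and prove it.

Computing the first values: h(1) = 5 and h(2) = 35; gcd(5, 35) = 5, so d ≤ 5.
We prove 5 | 6^t - 1 for all t ≥ 1 by induction on t.
For the base case t = 1: h(1) = 5 = 5·(1), so 5 | h(1).
Inductive step: assume the claim holds for t = m, i.e. 5 | h(m). Then
6^{m+1} − 1^{m+1} = 6·6^m − 1·1^m = 6·(6^m − 1^m) + (5)·1^m. The first term is divisible by 5 by the inductive hypothesis, and the second term (5)·1^m is divisible by 5 since 5 | 5. Hence 5 | h(m+1).
By induction, the statement is established for all t ≥ 1.
Therefore the largest such d is 5.

d = 5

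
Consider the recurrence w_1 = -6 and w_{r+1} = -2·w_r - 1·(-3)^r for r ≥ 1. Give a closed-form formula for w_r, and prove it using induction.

Computing the first terms: w_1 = -6, w_2 = 15, w_3 = -39. This suggests w_r = -3(-2)^(r - 1) + (-3)^r.
Base step (r = 1): the formula gives -6 = -6 = w_1.
Inductive step: assume the claim holds for r = i, so w_i = -3(-2)^(i - 1) + (-3)^i.
Then w_{i+1} = -2·w_i - 1·(-3)^i = -2·(-3(-2)^(i - 1) + (-3)^i) - 1·(-3)^i = -3(-2)^i + (-3)^(i + 1) = -3(-2)^((i+1) - 1) + (-3)^(i+1),
which is the claimed formula at r = i+1.
By the principle of mathematical induction, the result holds for all r ≥ 1.

w_r = -3(-2)^(r - 1) + (-3)^r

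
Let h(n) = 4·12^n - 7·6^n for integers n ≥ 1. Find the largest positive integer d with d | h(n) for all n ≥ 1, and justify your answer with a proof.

d = 6

Computing the first values: h(1) = 6 and h(2) = 324; gcd(6, 324) = 6, so d ≤ 6.
We prove 6 | 4·12^n - 7·6^n for all n ≥ 1 by induction on n.
Base case (n = 1): h(1) = 6 = 6·(1), so 6 | h(1).
Inductive step: assume the claim holds for n = j, i.e. 6 | h(j). Then
h(j+1) − 12·h(j) = (4·12^(j+1) - 7·6^(j+1)) − 12·(4·12^j - 7·6^j) = (-7)·6^j·(6 − 12) = (42)·6^j. Since 6 | h(j) by the inductive hypothesis, 6 | 12·h(j); and 6 | 42 since 42 = 6·7. Therefore 6 | h(j+1).
By the principle of mathematical induction, the result holds for all n ≥ 1.
Therefore the largest such d is 6.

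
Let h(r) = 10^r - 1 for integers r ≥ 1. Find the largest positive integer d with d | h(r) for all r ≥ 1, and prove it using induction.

d = 9

Computing the first values: h(1) = 9 and h(2) = 99; gcd(9, 99) = 9, so d ≤ 9.
We prove 9 | 10^r - 1 for all r ≥ 1 by induction on r.
For the base case r = 1: h(1) = 9 = 9·(1), so 9 | h(1).
Inductive step: suppose the statement holds for some p ≥ 1, i.e. 9 | h(p). Then
10^{p+1} − 1^{p+1} = 10·10^p − 1·1^p = 10·(10^p − 1^p) + (9)·1^p. The first term is divisible by 9 by the inductive hypothesis, and the second term (9)·1^p is divisible by 9 since 9 | 9. Hence 9 | h(p+1).
Hence, by induction on r, the claim holds for every r ≥ 1.
Therefore the largest such d is 9.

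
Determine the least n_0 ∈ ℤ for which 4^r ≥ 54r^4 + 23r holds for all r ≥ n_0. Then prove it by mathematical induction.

n_0 = 10

At r = 9: 262144 < 354501, so the inequality fails and n_0 ≥ 10. We prove 4^r ≥ 54r^4 + 23r for all r ≥ 10.
Base case (r = 10): 4^r = 1048576 and 54r^4 + 23r = 540230, so 1048576 ≥ 540230.
Inductive step: assume the claim holds for r = i, so 4^i ≥ 54i^4 + 23i.
Then 4^(i + 1) = 4·(4^i) ≥ 4·(54i^4 + 23i).
Also, for i ≥ 10 we have 4·(54i^4 + 23i) ≥ 54(i+1)^4 + 23(i+1), since 4·(54i^4 + 23i) − (54(i+1)^4 + 23(i+1)) = 162i^4 - 216i^3 - 324i^2 - 147i - 77, which is nonnegative for all i ≥ 10.
Combining, 4^(i + 1) ≥ 54(i+1)^4 + 23(i+1).
By induction, the statement is established for all r ≥ 10.
Hence the smallest such n_0 is 10.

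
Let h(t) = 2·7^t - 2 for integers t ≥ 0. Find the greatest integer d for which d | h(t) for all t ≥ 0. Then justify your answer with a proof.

d = 12

Computing the first values: h(0) = 0 and h(1) = 12; gcd(0, 12) = 12, so d ≤ 12.
We prove 12 | 2·7^t - 2 for all t ≥ 0 by induction on t.
When t = 0: h(0) = 0 = 12·(0), so 12 | h(0).
For the inductive step, assume it holds for an arbitrary r ≥ 0, i.e. 12 | h(r). Then
h(r+1) = 2·7^(r+1) - 2 = 7·(2·7^r - 2) + 12 = 7·h(r) + 12. The first term is divisible by 12 by the inductive hypothesis, and 12 is divisible by 12. Hence 12 | h(r+1).
This completes the induction.
Therefore the largest such d is 12.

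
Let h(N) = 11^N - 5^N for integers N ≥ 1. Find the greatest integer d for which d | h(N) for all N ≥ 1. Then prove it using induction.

d = 6

Computing the first values: h(1) = 6 and h(2) = 96; gcd(6, 96) = 6, so d ≤ 6.
We prove 6 | 11^N - 5^N for all N ≥ 1 by induction on N.
Base case (N = 1): h(1) = 6 = 6·(1), so 6 | h(1).
For the inductive step, assume it holds for an arbitrary p ≥ 1, i.e. 6 | h(p). Then
11^{p+1} − 5^{p+1} = 11·11^p − 5·5^p = 11·(11^p − 5^p) + (6)·5^p. The first term is divisible by 6 by the inductive hypothesis, and the second term (6)·5^p is divisible by 6 since 6 | 6. Hence 6 | h(p+1).
Hence, by induction on N, the claim holds for every N ≥ 1.
Therefore the largest such d is 6.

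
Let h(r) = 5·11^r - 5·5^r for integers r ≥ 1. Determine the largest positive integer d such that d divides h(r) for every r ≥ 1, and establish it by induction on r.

d = 30

Computing the first values: h(1) = 30 and h(2) = 480; gcd(30, 480) = 30, so d ≤ 30.
We prove 30 | 5·11^r - 5·5^r for all r ≥ 1 by induction on r.
Base case (r = 1): h(1) = 30 = 30·(1), so 30 | h(1).
Suppose the result is true for r = p, i.e. 30 | h(p). Then
h(p+1) − 11·h(p) = (5·11^(p+1) - 5·5^(p+1)) − 11·(5·11^p - 5·5^p) = (-5)·5^p·(5 − 11) = (30)·5^p. Since 30 | h(p) by the inductive hypothesis, 30 | 11·h(p); and 30 | 30 since 30 = 30·1. Therefore 30 | h(p+1).
Hence, by induction on r, the claim holds for every r ≥ 1.
Therefore the largest such d is 30.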